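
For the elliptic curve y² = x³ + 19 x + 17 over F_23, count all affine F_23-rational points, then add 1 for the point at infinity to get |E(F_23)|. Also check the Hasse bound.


Affine points = {(3, 3), (3, 20), (6, 5), (6, 18), (11, 4), (11, 19), (12, 8), (12, 15), (13, 0), (16, 1), (16, 22), (17, 3), (17, 20), (18, 2), (18, 21), (20, 5), (20, 18)}; affine count = 17; |E(F_23)| = 18.

Discriminant check: Δ ∝ 4a³ + 27b² = 4·19³ + 27·17² = 4·6859 + 27·289 ≡ 3 (mod 23). Nonzero ⇒ E is nonsingular.
For each x ∈ F_23, compute rhs = x³ + 19·x + 17 mod 23, then count y ∈ F_23 with y² ≡ rhs.
  x = 0: rhs = 17, matching y values: none (0 points).
  x = 1: rhs = 14, matching y values: none (0 points).
  x = 2: rhs = 17, matching y values: none (0 points).
  x = 3: rhs = 9, matching y values: 3, 20 (2 points).
  x = 4: rhs = 19, matching y values: none (0 points).
  x = 5: rhs = 7, matching y values: none (0 points).
  x = 6: rhs = 2, matching y values: 5, 18 (2 points).
  x = 7: rhs = 10, matching y values: none (0 points).
  x = 8: rhs = 14, matching y values: none (0 points).
  x = 9: rhs = 20, matching y values: none (0 points).
  x = 10: rhs = 11, matching y values: none (0 points).
  x = 11: rhs = 16, matching y values: 4, 19 (2 points).
  x = 12: rhs = 18, matching y values: 8, 15 (2 points).
  x = 13: rhs = 0, matching y values: 0 (1 points).
  x = 14: rhs = 14, matching y values: none (0 points).
  x = 15: rhs = 20, matching y values: none (0 points).
  x = 16: rhs = 1, matching y values: 1, 22 (2 points).
  x = 17: rhs = 9, matching y values: 3, 20 (2 points).
  x = 18: rhs = 4, matching y values: 2, 21 (2 points).
  x = 19: rhs = 15, matching y values: none (0 points).
  x = 20: rhs = 2, matching y values: 5, 18 (2 points).
  x = 21: rhs = 17, matching y values: none (0 points).
  x = 22: rhs = 20, matching y values: none (0 points).
Total affine count: 17.
Full point count |E(F_23)| = 17 + 1 = 18.
Hasse bound: |18 − (23+1)| = |-6| = 6 ≤ 2√23 ≈ 9.5917 ✓.


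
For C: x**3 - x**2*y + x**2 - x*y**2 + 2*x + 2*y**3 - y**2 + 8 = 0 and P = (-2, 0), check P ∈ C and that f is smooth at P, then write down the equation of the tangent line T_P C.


Tangent line at P: 10*x - 4*y + 20 = 0.

Step 1: f(-2, 0) = 0, so P lies on C.
Step 2: partial derivatives
  f_x(x, y) = 3*x**2 - 2*x*y + 2*x - y**2 + 2, f_y(x, y) = -x**2 - 2*x*y + 6*y**2 - 2*y.
  f_x(P) = 10, f_y(P) = -4 (gradient nonzero, so P is smooth).
Step 3: tangent line at P: 10·(x − -2) + -4·(y − 0) = 0.
Expanding: 10*x - 4*y + 20 = 0.


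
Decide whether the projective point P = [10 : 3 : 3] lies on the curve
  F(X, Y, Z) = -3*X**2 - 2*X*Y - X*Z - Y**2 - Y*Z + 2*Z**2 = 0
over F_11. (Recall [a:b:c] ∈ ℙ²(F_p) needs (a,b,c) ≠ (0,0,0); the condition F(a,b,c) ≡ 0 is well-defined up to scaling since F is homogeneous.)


F(10,3,3) ≡ 6 (mod 11); P is NOT on the curve.

Evaluate F(10, 3, 3) term-by-term (mod 11).
  -3*X**2 ↦ -3·100·1·1 = -300
  -2*X*Y ↦ -2·10·3·1 = -60
  -X*Z ↦ -1·10·1·3 = -30
  -Y**2 ↦ -1·1·9·1 = -9
  -Y*Z ↦ -1·1·3·3 = -9
  2*Z**2 ↦ 2·1·1·9 = 18
Sum: F(10, 3, 3) = (-300) + (-60) + (-30) + (-9) + (-9) + (18) = -390.
Reducing mod 11: -390 ≡ 6 (mod 11).
Since F(a, b, c) ≡ 6 ≠ 0 (mod 11), P does NOT lie on the curve.


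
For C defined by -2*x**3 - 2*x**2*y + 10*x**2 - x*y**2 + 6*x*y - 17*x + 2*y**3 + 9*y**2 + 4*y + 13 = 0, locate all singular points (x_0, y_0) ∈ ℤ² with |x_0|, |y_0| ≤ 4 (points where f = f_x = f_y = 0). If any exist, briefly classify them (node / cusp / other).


Singular points: {(2, -1)}; classification: cusp.

Compute partial derivatives:
  f_x = -6*x**2 - 4*x*y + 20*x - y**2 + 6*y - 17.
  f_y = -2*x**2 - 2*x*y + 6*x + 6*y**2 + 18*y + 4.
Scan x_0 ∈ {−4, ..., 4}. For each x_0, f_y(x_0, y) is a polynomial in y; find its integer roots y ∈ {−4, ..., 4}, then test f_x and f at those candidates.
  x = -4: f_y(-4, y) = 6*y**2 + 26*y - 52; no integer root y with |y| ≤ 4.
  x = -3: f_y(-3, y) = 6*y**2 + 24*y - 32; no integer root y with |y| ≤ 4.
  x = -2: f_y(-2, y) = 6*y**2 + 22*y - 16; no integer root y with |y| ≤ 4.
  x = -1: f_y(-1, y) = 6*y**2 + 20*y - 4; no integer root y with |y| ≤ 4.
  x = 0: f_y(0, y) = 6*y**2 + 18*y + 4; no integer root y with |y| ≤ 4.
  x = 1: f_y(1, y) = 6*y**2 + 16*y + 8; vanishes at y ∈ {-2}. (1, -2): f_x = -11 ≠ 0.
  x = 2: f_y(2, y) = 6*y**2 + 14*y + 8; vanishes at y ∈ {-1}. (2, -1): f_x = 0, f = 0 — SINGULAR.
  x = 3: f_y(3, y) = 6*y**2 + 12*y + 4; no integer root y with |y| ≤ 4.
  x = 4: f_y(4, y) = 6*y**2 + 10*y - 4; vanishes at y ∈ {-2}. (4, -2): f_x = -17 ≠ 0.
Only singular point on the grid: (2, -1).
Classify: substitute x = 2 + u, y = -1 + v and expand: f = -2*u**3 - 2*u**2*v - u*v**2 + 2*v**3 + v**2.
No constant or linear terms (consistent with a singular point). Quadratic part: v**2. Cubic part: -2*u**3 - 2*u**2*v - u*v**2 + 2*v**3.
The quadratic part v**2 is a perfect square, so there is a single (double) tangent line v = 0, i.e. y = -1. Restricting the cubic part to that line (v = 0) leaves -2*u**3 ≠ 0, so f is not divisible by v and the branch is v² ≈ 2*u**3 to lowest order — this is a cusp.
Classification: cusp.


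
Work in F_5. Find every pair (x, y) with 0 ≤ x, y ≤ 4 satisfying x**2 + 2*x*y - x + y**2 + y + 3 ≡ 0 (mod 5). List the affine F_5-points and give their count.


Affine F_5-points: {(0, 1), (0, 3), (2, 0), (4, 0), (4, 1)}; count = 5.

For each of the 25 pairs (x, y) ∈ F_5², evaluate f(x, y) mod 5. Record the zeros.
  x = 0: [0↦3, 1↦0, 2↦4, 3↦0, 4↦3]  zeros at y ∈ {1, 3}
  x = 1: [0↦3, 1↦2, 2↦3, 3↦1, 4↦1]  zeros at y ∈ ∅
  x = 2: [0↦0, 1↦1, 2↦4, 3↦4, 4↦1]  zeros at y ∈ {0}
  x = 3: [0↦4, 1↦2, 2↦2, 3↦4, 4↦3]  zeros at y ∈ ∅
  x = 4: [0↦0, 1↦0, 2↦2, 3↦1, 4↦2]  zeros at y ∈ {0, 1}
Collecting zeros: affine points = {(0, 1), (0, 3), (2, 0), (4, 0), (4, 1)}.
Total count |C(F_5)_aff| = 5.


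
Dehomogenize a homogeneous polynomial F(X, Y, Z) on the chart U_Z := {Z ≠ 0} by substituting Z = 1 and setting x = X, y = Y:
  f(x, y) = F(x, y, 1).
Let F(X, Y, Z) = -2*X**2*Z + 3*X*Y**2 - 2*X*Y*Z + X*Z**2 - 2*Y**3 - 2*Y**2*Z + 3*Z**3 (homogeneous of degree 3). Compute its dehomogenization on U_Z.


f(x, y) = -2*x**2 + 3*x*y**2 - 2*x*y + x - 2*y**3 - 2*y**2 + 3

On U_Z we set Z = 1. Each monomial c·X^i·Y^j·Z^k in F becomes c·x^i·y^j·1^k = c·x^i·y^j.
Substituting Z = 1: F(X, Y, 1) = -2*x**2 + 3*x*y**2 - 2*x*y + x - 2*y**3 - 2*y**2 + 3.
Note: deg(f) ≤ deg(F) = 3; strict inequality happens when F is divisible by Z (lost terms).


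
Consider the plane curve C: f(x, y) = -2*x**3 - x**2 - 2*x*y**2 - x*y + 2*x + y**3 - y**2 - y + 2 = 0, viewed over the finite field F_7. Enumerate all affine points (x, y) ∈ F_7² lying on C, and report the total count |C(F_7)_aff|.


Affine F_7-points: {(1, 2), (2, 0), (2, 1), (2, 4), (3, 4), (4, 1), (4, 3), (4, 5), (5, 4)}; count = 9.

For each of the 49 pairs (x, y) ∈ F_7², evaluate f(x, y) mod 7. Record the zeros.
  x = 0: [0↦2, 1↦1, 2↦4, 3↦3, 4↦4, 5↦6, 6↦1]  zeros at y ∈ ∅
  x = 1: [0↦1, 1↦4, 2↦0, 3↦2, 4↦2, 5↦6, 6↦6]  zeros at y ∈ {2}
  x = 2: [0↦0, 1↦0, 2↦3, 3↦1, 4↦0, 5↦6, 6↦4]  zeros at y ∈ {0, 1, 4}
  x = 3: [0↦1, 1↦5, 2↦1, 3↦2, 4↦0, 5↦1, 6↦4]  zeros at y ∈ {4}
  x = 4: [0↦6, 1↦0, 2↦3, 3↦0, 4↦4, 5↦0, 6↦1]  zeros at y ∈ {1, 3, 5}
  x = 5: [0↦3, 1↦1, 2↦4, 3↦4, 4↦0, 5↦5, 6↦4]  zeros at y ∈ {4}
  x = 6: [0↦1, 1↦3, 2↦6, 3↦2, 4↦4, 5↦4, 6↦1]  zeros at y ∈ ∅
Collecting zeros: affine points = {(1, 2), (2, 0), (2, 1), (2, 4), (3, 4), (4, 1), (4, 3), (4, 5), (5, 4)}.
Total count |C(F_7)_aff| = 9.


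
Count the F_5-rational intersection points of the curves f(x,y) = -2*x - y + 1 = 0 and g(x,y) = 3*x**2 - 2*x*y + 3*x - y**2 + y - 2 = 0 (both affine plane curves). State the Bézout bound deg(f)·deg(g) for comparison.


Common zeros: ∅; count = 0; Bézout bound = 2.

deg(f) = 1, deg(g) = 2, so Bézout bound = 2.
Scan x ∈ F_5. For each x, list the y ∈ F_5 with f(x, y) ≡ 0 and those with g(x, y) ≡ 0 (mod 5); the common zeros in that column are the intersection.
  x = 0: f ≡ 0 at y ∈ {1}; g ≡ 0 at y ∈ ∅; common: ∅.
  x = 1: f ≡ 0 at y ∈ {4}; g ≡ 0 at y ∈ ∅; common: ∅.
  x = 2: f ≡ 0 at y ∈ {2}; g ≡ 0 at y ∈ ∅; common: ∅.
  x = 3: f ≡ 0 at y ∈ {0}; g ≡ 0 at y ∈ {2, 3}; common: ∅.
  x = 4: f ≡ 0 at y ∈ {3}; g ≡ 0 at y ∈ {1, 2}; common: ∅.
Collecting: common zeros = ∅, so the count is 0.
Comparison with the Bézout bound: 0 ≤ 2 = deg(f)·deg(g), as expected for curves with no common component (the affine F_5-count falls short of the bound because intersections may lie at infinity, over extension fields, or carry multiplicity).


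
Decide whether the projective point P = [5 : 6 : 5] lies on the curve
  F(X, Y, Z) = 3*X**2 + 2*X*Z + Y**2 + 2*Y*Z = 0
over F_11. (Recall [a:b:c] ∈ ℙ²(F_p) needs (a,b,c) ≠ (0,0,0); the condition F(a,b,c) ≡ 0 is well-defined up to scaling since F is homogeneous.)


F(5,6,5) ≡ 1 (mod 11); P is NOT on the curve.

Evaluate F(5, 6, 5) term-by-term (mod 11).
  3*X**2 ↦ 3·25·1·1 = 75
  2*X*Z ↦ 2·5·1·5 = 50
  Y**2 ↦ 1·1·36·1 = 36
  2*Y*Z ↦ 2·1·6·5 = 60
Sum: F(5, 6, 5) = (75) + (50) + (36) + (60) = 221.
Reducing mod 11: 221 ≡ 1 (mod 11).
Since F(a, b, c) ≡ 1 ≠ 0 (mod 11), P does NOT lie on the curve.


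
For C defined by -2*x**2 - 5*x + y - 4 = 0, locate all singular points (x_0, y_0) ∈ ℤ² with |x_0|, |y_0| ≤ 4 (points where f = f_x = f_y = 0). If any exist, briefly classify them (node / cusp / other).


No singular points in the scanned grid; C is smooth there.

Compute partial derivatives:
  f_x = -4*x - 5.
  f_y = 1.
f_y = 1 is a nonzero constant, so f_y never vanishes: no point (x, y) can satisfy f = f_x = f_y = 0. In particular no (x, y) ∈ {−4, ..., 4}² is singular; the curve is smooth.


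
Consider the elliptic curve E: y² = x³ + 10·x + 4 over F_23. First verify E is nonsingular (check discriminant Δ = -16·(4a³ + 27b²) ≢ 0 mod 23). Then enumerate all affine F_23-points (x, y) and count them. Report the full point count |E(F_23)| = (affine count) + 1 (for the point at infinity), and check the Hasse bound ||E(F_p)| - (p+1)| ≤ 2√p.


Affine points = {(0, 2), (0, 21), (2, 3), (2, 20), (4, 4), (4, 19), (5, 8), (5, 15), (6, 2), (6, 21), (7, 7), (7, 16), (9, 8), (9, 15), (10, 0), (12, 9), (12, 14), (13, 10), (13, 13), (14, 6), (14, 17), (17, 2), (17, 21), (18, 6), (18, 17), (20, 4), (20, 19), (22, 4), (22, 19)}; affine count = 29; |E(F_23)| = 30.

Discriminant check: Δ ∝ 4a³ + 27b² = 4·10³ + 27·4² = 4·1000 + 27·16 ≡ 16 (mod 23). Nonzero ⇒ E is nonsingular.
For each x ∈ F_23, compute rhs = x³ + 10·x + 4 mod 23, then count y ∈ F_23 with y² ≡ rhs.
  x = 0: rhs = 4, matching y values: 2, 21 (2 points).
  x = 1: rhs = 15, matching y values: none (0 points).
  x = 2: rhs = 9, matching y values: 3, 20 (2 points).
  x = 3: rhs = 15, matching y values: none (0 points).
  x = 4: rhs = 16, matching y values: 4, 19 (2 points).
  x = 5: rhs = 18, matching y values: 8, 15 (2 points).
  x = 6: rhs = 4, matching y values: 2, 21 (2 points).
  x = 7: rhs = 3, matching y values: 7, 16 (2 points).
  x = 8: rhs = 21, matching y values: none (0 points).
  x = 9: rhs = 18, matching y values: 8, 15 (2 points).
  x = 10: rhs = 0, matching y values: 0 (1 points).
  x = 11: rhs = 19, matching y values: none (0 points).
  x = 12: rhs = 12, matching y values: 9, 14 (2 points).
  x = 13: rhs = 8, matching y values: 10, 13 (2 points).
  x = 14: rhs = 13, matching y values: 6, 17 (2 points).
  x = 15: rhs = 10, matching y values: none (0 points).
  x = 16: rhs = 5, matching y values: none (0 points).
  x = 17: rhs = 4, matching y values: 2, 21 (2 points).
  x = 18: rhs = 13, matching y values: 6, 17 (2 points).
  x = 19: rhs = 15, matching y values: none (0 points).
  x = 20: rhs = 16, matching y values: 4, 19 (2 points).
  x = 21: rhs = 22, matching y values: none (0 points).
  x = 22: rhs = 16, matching y values: 4, 19 (2 points).
Total affine count: 29.
Full point count |E(F_23)| = 29 + 1 = 30.
Hasse bound: |30 − (23+1)| = |6| = 6 ≤ 2√23 ≈ 9.5917 ✓.


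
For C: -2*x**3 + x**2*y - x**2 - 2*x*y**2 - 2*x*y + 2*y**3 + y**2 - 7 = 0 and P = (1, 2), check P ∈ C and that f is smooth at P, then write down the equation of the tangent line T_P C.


Tangent line at P: -16*x + 19*y - 22 = 0.

Step 1: f(1, 2) = 0, so P lies on C.
Step 2: partial derivatives
  f_x(x, y) = -6*x**2 + 2*x*y - 2*x - 2*y**2 - 2*y, f_y(x, y) = x**2 - 4*x*y - 2*x + 6*y**2 + 2*y.
  f_x(P) = -16, f_y(P) = 19 (gradient nonzero, so P is smooth).
Step 3: tangent line at P: -16·(x − 1) + 19·(y − 2) = 0.
Expanding: -16*x + 19*y - 22 = 0.


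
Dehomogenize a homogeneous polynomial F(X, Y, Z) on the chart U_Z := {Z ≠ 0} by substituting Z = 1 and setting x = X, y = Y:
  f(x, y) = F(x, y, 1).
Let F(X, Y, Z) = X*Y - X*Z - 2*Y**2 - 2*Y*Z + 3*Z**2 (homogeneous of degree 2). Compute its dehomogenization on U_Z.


f(x, y) = x*y - x - 2*y**2 - 2*y + 3

On U_Z we set Z = 1. Each monomial c·X^i·Y^j·Z^k in F becomes c·x^i·y^j·1^k = c·x^i·y^j.
Substituting Z = 1: F(X, Y, 1) = x*y - x - 2*y**2 - 2*y + 3.
Note: deg(f) ≤ deg(F) = 2; strict inequality happens when F is divisible by Z (lost terms).


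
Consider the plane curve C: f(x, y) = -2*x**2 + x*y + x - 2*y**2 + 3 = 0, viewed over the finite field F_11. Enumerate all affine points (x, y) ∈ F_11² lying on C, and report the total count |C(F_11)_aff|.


Affine F_11-points: {(3, 1), (3, 6), (4, 5), (4, 8), (6, 6), (6, 8), (7, 0), (7, 9), (9, 1), (9, 9), (10, 0), (10, 5)}; count = 12.

For each of the 121 pairs (x, y) ∈ F_11², evaluate f(x, y) mod 11. Record the zeros.
  x = 0: [0↦3, 1↦1, 2↦6, 3↦7, 4↦4, 5↦8, 6↦8, 7↦4, 8↦7, 9↦6, 10↦1]  zeros at y ∈ ∅
  x = 1: [0↦2, 1↦1, 2↦7, 3↦9, 4↦7, 5↦1, 6↦2, 7↦10, 8↦3, 9↦3, 10↦10]  zeros at y ∈ ∅
  x = 2: [0↦8, 1↦8, 2↦4, 3↦7, 4↦6, 5↦1, 6↦3, 7↦1, 8↦6, 9↦7, 10↦4]  zeros at y ∈ ∅
  x = 3: [0↦10, 1↦0, 2↦8, 3↦1, 4↦1, 5↦8, 6↦0, 7↦10, 8↦5, 9↦7, 10↦5]  zeros at y ∈ {1, 6}
  x = 4: [0↦8, 1↦10, 2↦8, 3↦2, 4↦3, 5↦0, 6↦4, 7↦4, 8↦0, 9↦3, 10↦2]  zeros at y ∈ {5, 8}
  x = 5: [0↦2, 1↦5, 2↦4, 3↦10, 4↦1, 5↦10, 6↦4, 7↦5, 8↦2, 9↦6, 10↦6]  zeros at y ∈ ∅
  x = 6: [0↦3, 1↦7, 2↦7, 3↦3, 4↦6, 5↦5, 6↦0, 7↦2, 8↦0, 9↦5, 10↦6]  zeros at y ∈ {6, 8}
  x = 7: [0↦0, 1↦5, 2↦6, 3↦3, 4↦7, 5↦7, 6↦3, 7↦6, 8↦5, 9↦0, 10↦2]  zeros at y ∈ {0, 9}
  x = 8: [0↦4, 1↦10, 2↦1, 3↦10, 4↦4, 5↦5, 6↦2, 7↦6, 8↦6, 9↦2, 10↦5]  zeros at y ∈ ∅
  x = 9: [0↦4, 1↦0, 2↦3, 3↦2, 4↦8, 5↦10, 6↦8, 7↦2, 8↦3, 9↦0, 10↦4]  zeros at y ∈ {1, 9}
  x = 10: [0↦0, 1↦8, 2↦1, 3↦1, 4↦8, 5↦0, 6↦10, 7↦5, 8↦7, 9↦5, 10↦10]  zeros at y ∈ {0, 5}
Collecting zeros: affine points = {(3, 1), (3, 6), (4, 5), (4, 8), (6, 6), (6, 8), (7, 0), (7, 9), (9, 1), (9, 9), (10, 0), (10, 5)}.
Total count |C(F_11)_aff| = 12.


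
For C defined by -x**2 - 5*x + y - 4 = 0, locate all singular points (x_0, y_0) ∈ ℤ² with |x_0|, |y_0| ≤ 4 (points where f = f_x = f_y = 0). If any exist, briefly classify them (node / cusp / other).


No singular points in the scanned grid; C is smooth there.

Compute partial derivatives:
  f_x = -2*x - 5.
  f_y = 1.
f_y = 1 is a nonzero constant, so f_y never vanishes: no point (x, y) can satisfy f = f_x = f_y = 0. In particular no (x, y) ∈ {−4, ..., 4}² is singular; the curve is smooth.


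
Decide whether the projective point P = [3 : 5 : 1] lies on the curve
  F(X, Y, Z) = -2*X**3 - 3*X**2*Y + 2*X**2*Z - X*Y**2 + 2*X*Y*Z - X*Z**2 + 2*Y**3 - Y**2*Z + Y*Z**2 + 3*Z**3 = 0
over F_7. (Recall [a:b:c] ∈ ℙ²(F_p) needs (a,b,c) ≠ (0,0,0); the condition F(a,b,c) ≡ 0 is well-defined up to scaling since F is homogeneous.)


F(3,5,1) ≡ 0 (mod 7); P is on the curve.

Evaluate F(3, 5, 1) term-by-term (mod 7).
  -2*X**3 ↦ -2·27·1·1 = -54
  -3*X**2*Y ↦ -3·9·5·1 = -135
  2*X**2*Z ↦ 2·9·1·1 = 18
  -X*Y**2 ↦ -1·3·25·1 = -75
  2*X*Y*Z ↦ 2·3·5·1 = 30
  -X*Z**2 ↦ -1·3·1·1 = -3
  2*Y**3 ↦ 2·1·125·1 = 250
  -Y**2*Z ↦ -1·1·25·1 = -25
  Y*Z**2 ↦ 1·1·5·1 = 5
  3*Z**3 ↦ 3·1·1·1 = 3
Sum: F(3, 5, 1) = (-54) + (-135) + (18) + (-75) + (30) + (-3) + (250) + (-25) + (5) + (3) = 14.
Reducing mod 7: 14 ≡ 0 (mod 7).
Since F(a, b, c) ≡ 0 (mod 7), P lies on the curve.


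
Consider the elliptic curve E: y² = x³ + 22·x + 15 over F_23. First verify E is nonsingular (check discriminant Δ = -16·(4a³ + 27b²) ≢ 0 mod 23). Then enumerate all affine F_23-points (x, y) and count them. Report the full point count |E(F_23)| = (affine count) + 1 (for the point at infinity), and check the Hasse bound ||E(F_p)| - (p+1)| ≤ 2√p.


Affine points = {(3, 4), (3, 19), (4, 11), (4, 12), (6, 8), (6, 15), (7, 11), (7, 12), (8, 6), (8, 17), (10, 4), (10, 19), (11, 1), (11, 22), (12, 11), (12, 12), (14, 10), (14, 13), (16, 1), (16, 22), (17, 9), (17, 14), (19, 1), (19, 22), (21, 3), (21, 20)}; affine count = 26; |E(F_23)| = 27.

Discriminant check: Δ ∝ 4a³ + 27b² = 4·22³ + 27·15² = 4·10648 + 27·225 ≡ 22 (mod 23). Nonzero ⇒ E is nonsingular.
For each x ∈ F_23, compute rhs = x³ + 22·x + 15 mod 23, then count y ∈ F_23 with y² ≡ rhs.
  x = 0: rhs = 15, matching y values: none (0 points).
  x = 1: rhs = 15, matching y values: none (0 points).
  x = 2: rhs = 21, matching y values: none (0 points).
  x = 3: rhs = 16, matching y values: 4, 19 (2 points).
  x = 4: rhs = 6, matching y values: 11, 12 (2 points).
  x = 5: rhs = 20, matching y values: none (0 points).
  x = 6: rhs = 18, matching y values: 8, 15 (2 points).
  x = 7: rhs = 6, matching y values: 11, 12 (2 points).
  x = 8: rhs = 13, matching y values: 6, 17 (2 points).
  x = 9: rhs = 22, matching y values: none (0 points).
  x = 10: rhs = 16, matching y values: 4, 19 (2 points).
  x = 11: rhs = 1, matching y values: 1, 22 (2 points).
  x = 12: rhs = 6, matching y values: 11, 12 (2 points).
  x = 13: rhs = 14, matching y values: none (0 points).
  x = 14: rhs = 8, matching y values: 10, 13 (2 points).
  x = 15: rhs = 17, matching y values: none (0 points).
  x = 16: rhs = 1, matching y values: 1, 22 (2 points).
  x = 17: rhs = 12, matching y values: 9, 14 (2 points).
  x = 18: rhs = 10, matching y values: none (0 points).
  x = 19: rhs = 1, matching y values: 1, 22 (2 points).
  x = 20: rhs = 14, matching y values: none (0 points).
  x = 21: rhs = 9, matching y values: 3, 20 (2 points).
  x = 22: rhs = 15, matching y values: none (0 points).
Total affine count: 26.
Full point count |E(F_23)| = 26 + 1 = 27.
Hasse bound: |27 − (23+1)| = |3| = 3 ≤ 2√23 ≈ 9.5917 ✓.


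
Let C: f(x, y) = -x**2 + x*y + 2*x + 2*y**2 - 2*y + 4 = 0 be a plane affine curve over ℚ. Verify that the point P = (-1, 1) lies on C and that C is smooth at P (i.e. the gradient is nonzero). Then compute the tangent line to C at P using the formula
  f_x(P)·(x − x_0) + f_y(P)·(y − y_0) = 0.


Tangent line at P: 5*x + y + 4 = 0.

Step 1: f(-1, 1) = 0, so P lies on C.
Step 2: partial derivatives
  f_x(x, y) = -2*x + y + 2, f_y(x, y) = x + 4*y - 2.
  f_x(P) = 5, f_y(P) = 1 (gradient nonzero, so P is smooth).
Step 3: tangent line at P: 5·(x − -1) + 1·(y − 1) = 0.
Expanding: 5*x + y + 4 = 0.


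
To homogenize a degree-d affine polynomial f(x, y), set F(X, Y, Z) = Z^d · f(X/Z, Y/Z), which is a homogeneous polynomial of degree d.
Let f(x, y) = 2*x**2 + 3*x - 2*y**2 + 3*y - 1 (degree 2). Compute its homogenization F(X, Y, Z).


F(X, Y, Z) = 2*X**2 + 3*X*Z - 2*Y**2 + 3*Y*Z - Z**2

deg(f) = 2.
Substitute x = X/Z, y = Y/Z into f, then multiply by Z^2.
  monomial 2·x^2·y^0 ↦ 2·X^2·Y^0·Z^0.
  monomial 3·x^1·y^0 ↦ 3·X^1·Y^0·Z^1.
  monomial -2·x^0·y^2 ↦ -2·X^0·Y^2·Z^0.
  monomial 3·x^0·y^1 ↦ 3·X^0·Y^1·Z^1.
  monomial -1·x^0·y^0 ↦ -1·X^0·Y^0·Z^2.
Collecting: F(X, Y, Z) = 2*X**2 + 3*X*Z - 2*Y**2 + 3*Y*Z - Z**2.


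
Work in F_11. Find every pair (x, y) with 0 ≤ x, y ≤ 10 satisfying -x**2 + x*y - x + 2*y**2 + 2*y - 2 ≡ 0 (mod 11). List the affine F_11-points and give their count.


Affine F_11-points: {(0, 3), (0, 7), (2, 3), (2, 6), (3, 6), (3, 8), (4, 0), (4, 8), (6, 0), (6, 7)}; count = 10.

For each of the 121 pairs (x, y) ∈ F_11², evaluate f(x, y) mod 11. Record the zeros.
  x = 0: [0↦9, 1↦2, 2↦10, 3↦0, 4↦5, 5↦3, 6↦5, 7↦0, 8↦10, 9↦2, 10↦9]  zeros at y ∈ {3, 7}
  x = 1: [0↦7, 1↦1, 2↦10, 3↦1, 4↦7, 5↦6, 6↦9, 7↦5, 8↦5, 9↦9, 10↦6]  zeros at y ∈ ∅
  x = 2: [0↦3, 1↦9, 2↦8, 3↦0, 4↦7, 5↦7, 6↦0, 7↦8, 8↦9, 9↦3, 10↦1]  zeros at y ∈ {3, 6}
  x = 3: [0↦8, 1↦4, 2↦4, 3↦8, 4↦5, 5↦6, 6↦0, 7↦9, 8↦0, 9↦6, 10↦5]  zeros at y ∈ {6, 8}
  x = 4: [0↦0, 1↦8, 2↦9, 3↦3, 4↦1, 5↦3, 6↦9, 7↦8, 8↦0, 9↦7, 10↦7]  zeros at y ∈ {0, 8}
  x = 5: [0↦1, 1↦10, 2↦1, 3↦7, 4↦6, 5↦9, 6↦5, 7↦5, 8↦9, 9↦6, 10↦7]  zeros at y ∈ ∅
  x = 6: [0↦0, 1↦10, 2↦2, 3↦9, 4↦9, 5↦2, 6↦10, 7↦0, 8↦5, 9↦3, 10↦5]  zeros at y ∈ {0, 7}
  x = 7: [0↦8, 1↦8, 2↦1, 3↦9, 4↦10, 5↦4, 6↦2, 7↦4, 8↦10, 9↦9, 10↦1]  zeros at y ∈ ∅
  x = 8: [0↦3, 1↦4, 2↦9, 3↦7, 4↦9, 5↦4, 6↦3, 7↦6, 8↦2, 9↦2, 10↦6]  zeros at y ∈ ∅
  x = 9: [0↦7, 1↦9, 2↦4, 3↦3, 4↦6, 5↦2, 6↦2, 7↦6, 8↦3, 9↦4, 10↦9]  zeros at y ∈ ∅
  x = 10: [0↦9, 1↦1, 2↦8, 3↦8, 4↦1, 5↦9, 6↦10, 7↦4, 8↦2, 9↦4, 10↦10]  zeros at y ∈ ∅
Collecting zeros: affine points = {(0, 3), (0, 7), (2, 3), (2, 6), (3, 6), (3, 8), (4, 0), (4, 8), (6, 0), (6, 7)}.
Total count |C(F_11)_aff| = 10.


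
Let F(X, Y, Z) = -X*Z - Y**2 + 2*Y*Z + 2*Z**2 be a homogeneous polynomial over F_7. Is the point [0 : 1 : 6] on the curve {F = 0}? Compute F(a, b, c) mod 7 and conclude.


F(0,1,6) ≡ 6 (mod 7); P is NOT on the curve.

Evaluate F(0, 1, 6) term-by-term (mod 7).
  -X*Z ↦ -1·0·1·6 = 0
  -Y**2 ↦ -1·1·1·1 = -1
  2*Y*Z ↦ 2·1·1·6 = 12
  2*Z**2 ↦ 2·1·1·36 = 72
Sum: F(0, 1, 6) = (0) + (-1) + (12) + (72) = 83.
Reducing mod 7: 83 ≡ 6 (mod 7).
Since F(a, b, c) ≡ 6 ≠ 0 (mod 7), P does NOT lie on the curve.


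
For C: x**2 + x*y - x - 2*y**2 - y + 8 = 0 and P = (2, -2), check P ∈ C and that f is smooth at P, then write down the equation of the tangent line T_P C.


Tangent line at P: x + 9*y + 16 = 0.

Step 1: f(2, -2) = 0, so P lies on C.
Step 2: partial derivatives
  f_x(x, y) = 2*x + y - 1, f_y(x, y) = x - 4*y - 1.
  f_x(P) = 1, f_y(P) = 9 (gradient nonzero, so P is smooth).
Step 3: tangent line at P: 1·(x − 2) + 9·(y − -2) = 0.
Expanding: x + 9*y + 16 = 0.


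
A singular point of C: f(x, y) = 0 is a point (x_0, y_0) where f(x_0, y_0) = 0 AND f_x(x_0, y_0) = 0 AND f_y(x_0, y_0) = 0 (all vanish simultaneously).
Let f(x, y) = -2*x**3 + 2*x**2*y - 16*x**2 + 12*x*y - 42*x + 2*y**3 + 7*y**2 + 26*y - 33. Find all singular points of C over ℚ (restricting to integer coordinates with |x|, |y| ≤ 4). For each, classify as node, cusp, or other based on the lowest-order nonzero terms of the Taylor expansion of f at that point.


Singular points: {(-3, -1)}; classification: cusp.

Compute partial derivatives:
  f_x = -6*x**2 + 4*x*y - 32*x + 12*y - 42.
  f_y = 2*x**2 + 12*x + 6*y**2 + 14*y + 26.
Scan x_0 ∈ {−4, ..., 4}. For each x_0, f_y(x_0, y) is a polynomial in y; find its integer roots y ∈ {−4, ..., 4}, then test f_x and f at those candidates.
  x = -4: f_y(-4, y) = 6*y**2 + 14*y + 10; no integer root y with |y| ≤ 4.
  x = -3: f_y(-3, y) = 6*y**2 + 14*y + 8; vanishes at y ∈ {-1}. (-3, -1): f_x = 0, f = 0 — SINGULAR.
  x = -2: f_y(-2, y) = 6*y**2 + 14*y + 10; no integer root y with |y| ≤ 4.
  x = -1: f_y(-1, y) = 6*y**2 + 14*y + 16; no integer root y with |y| ≤ 4.
  x = 0: f_y(0, y) = 6*y**2 + 14*y + 26; no integer root y with |y| ≤ 4.
  x = 1: f_y(1, y) = 6*y**2 + 14*y + 40; no integer root y with |y| ≤ 4.
  x = 2: f_y(2, y) = 6*y**2 + 14*y + 58; no integer root y with |y| ≤ 4.
  x = 3: f_y(3, y) = 6*y**2 + 14*y + 80; no integer root y with |y| ≤ 4.
  x = 4: f_y(4, y) = 6*y**2 + 14*y + 106; no integer root y with |y| ≤ 4.
Only singular point on the grid: (-3, -1).
Classify: substitute x = -3 + u, y = -1 + v and expand: f = -2*u**3 + 2*u**2*v + 2*v**3 + v**2.
No constant or linear terms (consistent with a singular point). Quadratic part: v**2. Cubic part: -2*u**3 + 2*u**2*v + 2*v**3.
The quadratic part v**2 is a perfect square, so there is a single (double) tangent line v = 0, i.e. y = -1. Restricting the cubic part to that line (v = 0) leaves -2*u**3 ≠ 0, so f is not divisible by v and the branch is v² ≈ 2*u**3 to lowest order — this is a cusp.
Classification: cusp.


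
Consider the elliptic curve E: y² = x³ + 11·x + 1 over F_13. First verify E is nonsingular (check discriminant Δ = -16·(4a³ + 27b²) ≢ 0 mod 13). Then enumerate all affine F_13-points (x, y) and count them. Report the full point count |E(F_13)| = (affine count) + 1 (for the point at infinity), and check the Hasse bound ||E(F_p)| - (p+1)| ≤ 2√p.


Affine points = {(0, 1), (0, 12), (1, 0), (3, 3), (3, 10), (5, 5), (5, 8), (6, 6), (6, 7), (8, 4), (8, 9), (9, 6), (9, 7), (11, 6), (11, 7)}; affine count = 15; |E(F_13)| = 16.

Discriminant check: Δ ∝ 4a³ + 27b² = 4·11³ + 27·1² = 4·1331 + 27·1 ≡ 8 (mod 13). Nonzero ⇒ E is nonsingular.
For each x ∈ F_13, compute rhs = x³ + 11·x + 1 mod 13, then count y ∈ F_13 with y² ≡ rhs.
  x = 0: rhs = 1, matching y values: 1, 12 (2 points).
  x = 1: rhs = 0, matching y values: 0 (1 points).
  x = 2: rhs = 5, matching y values: none (0 points).
  x = 3: rhs = 9, matching y values: 3, 10 (2 points).
  x = 4: rhs = 5, matching y values: none (0 points).
  x = 5: rhs = 12, matching y values: 5, 8 (2 points).
  x = 6: rhs = 10, matching y values: 6, 7 (2 points).
  x = 7: rhs = 5, matching y values: none (0 points).
  x = 8: rhs = 3, matching y values: 4, 9 (2 points).
  x = 9: rhs = 10, matching y values: 6, 7 (2 points).
  x = 10: rhs = 6, matching y values: none (0 points).
  x = 11: rhs = 10, matching y values: 6, 7 (2 points).
  x = 12: rhs = 2, matching y values: none (0 points).
Total affine count: 15.
Full point count |E(F_13)| = 15 + 1 = 16.
Hasse bound: |16 − (13+1)| = |2| = 2 ≤ 2√13 ≈ 7.2111 ✓.


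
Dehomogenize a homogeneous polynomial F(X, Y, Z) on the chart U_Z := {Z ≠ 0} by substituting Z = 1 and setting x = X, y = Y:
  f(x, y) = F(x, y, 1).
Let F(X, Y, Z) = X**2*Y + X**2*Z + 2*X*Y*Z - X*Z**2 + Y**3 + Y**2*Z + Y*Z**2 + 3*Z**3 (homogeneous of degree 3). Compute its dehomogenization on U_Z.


f(x, y) = x**2*y + x**2 + 2*x*y - x + y**3 + y**2 + y + 3

On U_Z we set Z = 1. Each monomial c·X^i·Y^j·Z^k in F becomes c·x^i·y^j·1^k = c·x^i·y^j.
Substituting Z = 1: F(X, Y, 1) = x**2*y + x**2 + 2*x*y - x + y**3 + y**2 + y + 3.
Note: deg(f) ≤ deg(F) = 3; strict inequality happens when F is divisible by Z (lost terms).


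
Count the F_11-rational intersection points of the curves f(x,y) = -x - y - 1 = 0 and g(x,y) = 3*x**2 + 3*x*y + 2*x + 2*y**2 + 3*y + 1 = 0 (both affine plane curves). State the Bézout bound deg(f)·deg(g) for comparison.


Common zeros: {(0, 10)}; count = 1; Bézout bound = 2.

deg(f) = 1, deg(g) = 2, so Bézout bound = 2.
Scan x ∈ F_11. For each x, list the y ∈ F_11 with f(x, y) ≡ 0 and those with g(x, y) ≡ 0 (mod 11); the common zeros in that column are the intersection.
  x = 0: f ≡ 0 at y ∈ {10}; g ≡ 0 at y ∈ {5, 10}; common: {10}.
  x = 1: f ≡ 0 at y ∈ {9}; g ≡ 0 at y ∈ ∅; common: ∅.
  x = 2: f ≡ 0 at y ∈ {8}; g ≡ 0 at y ∈ {6}; common: ∅.
  x = 3: f ≡ 0 at y ∈ {7}; g ≡ 0 at y ∈ {2, 3}; common: ∅.
  x = 4: f ≡ 0 at y ∈ {6}; g ≡ 0 at y ∈ {10}; common: ∅.
  x = 5: f ≡ 0 at y ∈ {5}; g ≡ 0 at y ∈ ∅; common: ∅.
  x = 6: f ≡ 0 at y ∈ {4}; g ≡ 0 at y ∈ {0, 6}; common: ∅.
  x = 7: f ≡ 0 at y ∈ {3}; g ≡ 0 at y ∈ ∅; common: ∅.
  x = 8: f ≡ 0 at y ∈ {2}; g ≡ 0 at y ∈ {0, 3}; common: ∅.
  x = 9: f ≡ 0 at y ∈ {1}; g ≡ 0 at y ∈ {2, 5}; common: ∅.
  x = 10: f ≡ 0 at y ∈ {0}; g ≡ 0 at y ∈ ∅; common: ∅.
Collecting: common zeros = {(0, 10)}, so the count is 1.
Comparison with the Bézout bound: 1 ≤ 2 = deg(f)·deg(g), as expected for curves with no common component (the affine F_11-count falls short of the bound because intersections may lie at infinity, over extension fields, or carry multiplicity).


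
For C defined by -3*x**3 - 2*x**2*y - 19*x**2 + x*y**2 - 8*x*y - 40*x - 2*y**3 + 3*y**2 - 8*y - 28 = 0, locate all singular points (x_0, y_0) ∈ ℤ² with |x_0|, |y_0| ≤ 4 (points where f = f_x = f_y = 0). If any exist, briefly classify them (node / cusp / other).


Singular points: {(-2, 0)}; classification: node.

Compute partial derivatives:
  f_x = -9*x**2 - 4*x*y - 38*x + y**2 - 8*y - 40.
  f_y = -2*x**2 + 2*x*y - 8*x - 6*y**2 + 6*y - 8.
Scan x_0 ∈ {−4, ..., 4}. For each x_0, f_y(x_0, y) is a polynomial in y; find its integer roots y ∈ {−4, ..., 4}, then test f_x and f at those candidates.
  x = -4: f_y(-4, y) = -6*y**2 - 2*y - 8; no integer root y with |y| ≤ 4.
  x = -3: f_y(-3, y) = -6*y**2 - 2; no integer root y with |y| ≤ 4.
  x = -2: f_y(-2, y) = -6*y**2 + 2*y; vanishes at y ∈ {0}. (-2, 0): f_x = 0, f = 0 — SINGULAR.
  x = -1: f_y(-1, y) = -6*y**2 + 4*y - 2; no integer root y with |y| ≤ 4.
  x = 0: f_y(0, y) = -6*y**2 + 6*y - 8; no integer root y with |y| ≤ 4.
  x = 1: f_y(1, y) = -6*y**2 + 8*y - 18; no integer root y with |y| ≤ 4.
  x = 2: f_y(2, y) = -6*y**2 + 10*y - 32; no integer root y with |y| ≤ 4.
  x = 3: f_y(3, y) = -6*y**2 + 12*y - 50; no integer root y with |y| ≤ 4.
  x = 4: f_y(4, y) = -6*y**2 + 14*y - 72; no integer root y with |y| ≤ 4.
Only singular point on the grid: (-2, 0).
Classify: substitute x = -2 + u, y = 0 + v and expand: f = -3*u**3 - 2*u**2*v - u**2 + u*v**2 - 2*v**3 + v**2.
No constant or linear terms (consistent with a singular point). Quadratic part: -u**2 + v**2. Cubic part: -3*u**3 - 2*u**2*v + u*v**2 - 2*v**3.
The quadratic part v**2 - u**2 = (v − u)(v + u) splits into two distinct linear factors, so there are two distinct tangent lines y − 0 = ±(x − -2) — this is a node (ordinary double point).
Classification: node.


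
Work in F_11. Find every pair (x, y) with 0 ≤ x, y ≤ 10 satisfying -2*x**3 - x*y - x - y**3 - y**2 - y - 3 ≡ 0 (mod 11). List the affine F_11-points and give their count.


Affine F_11-points: {(1, 2), (2, 3), (2, 9), (3, 1), (4, 9), (5, 9), (7, 7), (8, 8), (9, 6), (10, 0), (10, 10)}; count = 11.

For each of the 121 pairs (x, y) ∈ F_11², evaluate f(x, y) mod 11. Record the zeros.
  x = 0: [0↦8, 1↦5, 2↦5, 3↦2, 4↦1, 5↦7, 6↦3, 7↦5, 8↦7, 9↦3, 10↦9]  zeros at y ∈ ∅
  x = 1: [0↦5, 1↦1, 2↦0, 3↦7, 4↦5, 5↦10, 6↦5, 7↦6, 8↦7, 9↦2, 10↦7]  zeros at y ∈ {2}
  x = 2: [0↦1, 1↦7, 2↦5, 3↦0, 4↦8, 5↦1, 6↦6, 7↦6, 8↦6, 9↦0, 10↦4]  zeros at y ∈ {3, 9}
  x = 3: [0↦6, 1↦0, 2↦8, 3↦2, 4↦9, 5↦1, 6↦5, 7↦4, 8↦3, 9↦7, 10↦10]  zeros at y ∈ {1}
  x = 4: [0↦8, 1↦1, 2↦8, 3↦1, 4↦7, 5↦9, 6↦1, 7↦10, 8↦8, 9↦0, 10↦2]  zeros at y ∈ {9}
  x = 5: [0↦6, 1↦9, 2↦4, 3↦7, 4↦1, 5↦2, 6↦4, 7↦1, 8↦9, 9↦0, 10↦1]  zeros at y ∈ {9}
  x = 6: [0↦10, 1↦1, 2↦6, 3↦8, 4↦1, 5↦1, 6↦2, 7↦9, 8↦5, 9↦6, 10↦6]  zeros at y ∈ ∅
  x = 7: [0↦8, 1↦9, 2↦2, 3↦3, 4↦6, 5↦5, 6↦5, 7↦0, 8↦6, 9↦6, 10↦5]  zeros at y ∈ {7}
  x = 8: [0↦10, 1↦10, 2↦2, 3↦2, 4↦4, 5↦2, 6↦1, 7↦6, 8↦0, 9↦10, 10↦8]  zeros at y ∈ {8}
  x = 9: [0↦4, 1↦3, 2↦5, 3↦4, 4↦5, 5↦2, 6↦0, 7↦4, 8↦8, 9↦6, 10↦3]  zeros at y ∈ {6}
  x = 10: [0↦0, 1↦9, 2↦10, 3↦8, 4↦8, 5↦4, 6↦1, 7↦4, 8↦7, 9↦4, 10↦0]  zeros at y ∈ {0, 10}
Collecting zeros: affine points = {(1, 2), (2, 3), (2, 9), (3, 1), (4, 9), (5, 9), (7, 7), (8, 8), (9, 6), (10, 0), (10, 10)}.
Total count |C(F_11)_aff| = 11.


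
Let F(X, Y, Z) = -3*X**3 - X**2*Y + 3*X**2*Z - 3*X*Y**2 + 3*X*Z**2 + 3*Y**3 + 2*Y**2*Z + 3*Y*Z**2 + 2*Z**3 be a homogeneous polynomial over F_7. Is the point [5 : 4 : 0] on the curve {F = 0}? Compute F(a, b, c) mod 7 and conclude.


F(5,4,0) ≡ 2 (mod 7); P is NOT on the curve.

Evaluate F(5, 4, 0) term-by-term (mod 7).
  -3*X**3 ↦ -3·125·1·1 = -375
  -X**2*Y ↦ -1·25·4·1 = -100
  3*X**2*Z ↦ 3·25·1·0 = 0
  -3*X*Y**2 ↦ -3·5·16·1 = -240
  3*X*Z**2 ↦ 3·5·1·0 = 0
  3*Y**3 ↦ 3·1·64·1 = 192
  2*Y**2*Z ↦ 2·1·16·0 = 0
  3*Y*Z**2 ↦ 3·1·4·0 = 0
  2*Z**3 ↦ 2·1·1·0 = 0
Sum: F(5, 4, 0) = (-375) + (-100) + (0) + (-240) + (0) + (192) + (0) + (0) + (0) = -523.
Reducing mod 7: -523 ≡ 2 (mod 7).
Since F(a, b, c) ≡ 2 ≠ 0 (mod 7), P does NOT lie on the curve.


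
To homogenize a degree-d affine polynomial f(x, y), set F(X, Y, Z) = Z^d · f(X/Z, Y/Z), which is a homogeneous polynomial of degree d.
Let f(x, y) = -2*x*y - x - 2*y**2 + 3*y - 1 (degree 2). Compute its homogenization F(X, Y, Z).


F(X, Y, Z) = -2*X*Y - X*Z - 2*Y**2 + 3*Y*Z - Z**2

deg(f) = 2.
Substitute x = X/Z, y = Y/Z into f, then multiply by Z^2.
  monomial -2·x^1·y^1 ↦ -2·X^1·Y^1·Z^0.
  monomial -1·x^1·y^0 ↦ -1·X^1·Y^0·Z^1.
  monomial -2·x^0·y^2 ↦ -2·X^0·Y^2·Z^0.
  monomial 3·x^0·y^1 ↦ 3·X^0·Y^1·Z^1.
  monomial -1·x^0·y^0 ↦ -1·X^0·Y^0·Z^2.
Collecting: F(X, Y, Z) = -2*X*Y - X*Z - 2*Y**2 + 3*Y*Z - Z**2.


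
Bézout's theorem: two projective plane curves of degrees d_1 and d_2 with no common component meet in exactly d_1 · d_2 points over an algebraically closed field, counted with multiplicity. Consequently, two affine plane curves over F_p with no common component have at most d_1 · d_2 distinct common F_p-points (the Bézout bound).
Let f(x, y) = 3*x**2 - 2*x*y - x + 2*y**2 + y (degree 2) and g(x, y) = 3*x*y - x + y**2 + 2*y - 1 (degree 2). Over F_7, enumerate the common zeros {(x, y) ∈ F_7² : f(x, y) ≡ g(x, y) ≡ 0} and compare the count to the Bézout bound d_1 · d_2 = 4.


Common zeros: {(0, 3)}; count = 1; Bézout bound = 4.

deg(f) = 2, deg(g) = 2, so Bézout bound = 4.
Scan x ∈ F_7. For each x, list the y ∈ F_7 with f(x, y) ≡ 0 and those with g(x, y) ≡ 0 (mod 7); the common zeros in that column are the intersection.
  x = 0: f ≡ 0 at y ∈ {0, 3}; g ≡ 0 at y ∈ {2, 3}; common: {3}.
  x = 1: f ≡ 0 at y ∈ ∅; g ≡ 0 at y ∈ ∅; common: ∅.
  x = 2: f ≡ 0 at y ∈ ∅; g ≡ 0 at y ∈ ∅; common: ∅.
  x = 3: f ≡ 0 at y ∈ {1, 5}; g ≡ 0 at y ∈ {4, 6}; common: ∅.
  x = 4: f ≡ 0 at y ∈ ∅; g ≡ 0 at y ∈ ∅; common: ∅.
  x = 5: f ≡ 0 at y ∈ {0, 1}; g ≡ 0 at y ∈ ∅; common: ∅.
  x = 6: f ≡ 0 at y ∈ ∅; g ≡ 0 at y ∈ {0, 1}; common: ∅.
Collecting: common zeros = {(0, 3)}, so the count is 1.
Comparison with the Bézout bound: 1 ≤ 4 = deg(f)·deg(g), as expected for curves with no common component (the affine F_7-count falls short of the bound because intersections may lie at infinity, over extension fields, or carry multiplicity).


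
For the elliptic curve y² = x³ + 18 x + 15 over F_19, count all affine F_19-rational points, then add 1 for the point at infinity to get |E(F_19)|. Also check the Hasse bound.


Affine points = {(3, 1), (3, 18), (6, 4), (6, 15), (7, 3), (7, 16), (8, 5), (8, 14), (10, 6), (10, 13), (11, 9), (11, 10), (14, 3), (14, 16), (17, 3), (17, 16)}; affine count = 16; |E(F_19)| = 17.

Discriminant check: Δ ∝ 4a³ + 27b² = 4·18³ + 27·15² = 4·5832 + 27·225 ≡ 10 (mod 19). Nonzero ⇒ E is nonsingular.
For each x ∈ F_19, compute rhs = x³ + 18·x + 15 mod 19, then count y ∈ F_19 with y² ≡ rhs.
  x = 0: rhs = 15, matching y values: none (0 points).
  x = 1: rhs = 15, matching y values: none (0 points).
  x = 2: rhs = 2, matching y values: none (0 points).
  x = 3: rhs = 1, matching y values: 1, 18 (2 points).
  x = 4: rhs = 18, matching y values: none (0 points).
  x = 5: rhs = 2, matching y values: none (0 points).
  x = 6: rhs = 16, matching y values: 4, 15 (2 points).
  x = 7: rhs = 9, matching y values: 3, 16 (2 points).
  x = 8: rhs = 6, matching y values: 5, 14 (2 points).
  x = 9: rhs = 13, matching y values: none (0 points).
  x = 10: rhs = 17, matching y values: 6, 13 (2 points).
  x = 11: rhs = 5, matching y values: 9, 10 (2 points).
  x = 12: rhs = 2, matching y values: none (0 points).
  x = 13: rhs = 14, matching y values: none (0 points).
  x = 14: rhs = 9, matching y values: 3, 16 (2 points).
  x = 15: rhs = 12, matching y values: none (0 points).
  x = 16: rhs = 10, matching y values: none (0 points).
  x = 17: rhs = 9, matching y values: 3, 16 (2 points).
  x = 18: rhs = 15, matching y values: none (0 points).
Total affine count: 16.
Full point count |E(F_19)| = 16 + 1 = 17.
Hasse bound: |17 − (19+1)| = |-3| = 3 ≤ 2√19 ≈ 8.7178 ✓.


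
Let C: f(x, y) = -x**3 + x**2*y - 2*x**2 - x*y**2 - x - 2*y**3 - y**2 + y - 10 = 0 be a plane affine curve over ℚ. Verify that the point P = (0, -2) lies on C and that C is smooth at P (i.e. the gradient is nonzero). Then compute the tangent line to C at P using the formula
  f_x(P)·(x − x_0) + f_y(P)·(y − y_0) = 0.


Tangent line at P: -5*x - 19*y - 38 = 0.

Step 1: f(0, -2) = 0, so P lies on C.
Step 2: partial derivatives
  f_x(x, y) = -3*x**2 + 2*x*y - 4*x - y**2 - 1, f_y(x, y) = x**2 - 2*x*y - 6*y**2 - 2*y + 1.
  f_x(P) = -5, f_y(P) = -19 (gradient nonzero, so P is smooth).
Step 3: tangent line at P: -5·(x − 0) + -19·(y − -2) = 0.
Expanding: -5*x - 19*y - 38 = 0.


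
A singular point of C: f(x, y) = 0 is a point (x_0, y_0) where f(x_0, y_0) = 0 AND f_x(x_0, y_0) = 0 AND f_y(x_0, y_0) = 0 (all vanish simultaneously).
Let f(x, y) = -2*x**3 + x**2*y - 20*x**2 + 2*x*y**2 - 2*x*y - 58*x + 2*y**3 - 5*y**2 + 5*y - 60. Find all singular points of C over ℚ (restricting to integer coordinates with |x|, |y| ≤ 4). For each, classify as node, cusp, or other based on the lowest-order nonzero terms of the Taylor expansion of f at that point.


Singular points: {(-3, 2)}; classification: cusp.

Compute partial derivatives:
  f_x = -6*x**2 + 2*x*y - 40*x + 2*y**2 - 2*y - 58.
  f_y = x**2 + 4*x*y - 2*x + 6*y**2 - 10*y + 5.
Scan x_0 ∈ {−4, ..., 4}. For each x_0, f_y(x_0, y) is a polynomial in y; find its integer roots y ∈ {−4, ..., 4}, then test f_x and f at those candidates.
  x = -4: f_y(-4, y) = 6*y**2 - 26*y + 29; no integer root y with |y| ≤ 4.
  x = -3: f_y(-3, y) = 6*y**2 - 22*y + 20; vanishes at y ∈ {2}. (-3, 2): f_x = 0, f = 0 — SINGULAR.
  x = -2: f_y(-2, y) = 6*y**2 - 18*y + 13; no integer root y with |y| ≤ 4.
  x = -1: f_y(-1, y) = 6*y**2 - 14*y + 8; vanishes at y ∈ {1}. (-1, 1): f_x = -26 ≠ 0.
  x = 0: f_y(0, y) = 6*y**2 - 10*y + 5; no integer root y with |y| ≤ 4.
  x = 1: f_y(1, y) = 6*y**2 - 6*y + 4; no integer root y with |y| ≤ 4.
  x = 2: f_y(2, y) = 6*y**2 - 2*y + 5; no integer root y with |y| ≤ 4.
  x = 3: f_y(3, y) = 6*y**2 + 2*y + 8; no integer root y with |y| ≤ 4.
  x = 4: f_y(4, y) = 6*y**2 + 6*y + 13; no integer root y with |y| ≤ 4.
Only singular point on the grid: (-3, 2).
Classify: substitute x = -3 + u, y = 2 + v and expand: f = -2*u**3 + u**2*v + 2*u*v**2 + 2*v**3 + v**2.
No constant or linear terms (consistent with a singular point). Quadratic part: v**2. Cubic part: -2*u**3 + u**2*v + 2*u*v**2 + 2*v**3.
The quadratic part v**2 is a perfect square, so there is a single (double) tangent line v = 0, i.e. y = 2. Restricting the cubic part to that line (v = 0) leaves -2*u**3 ≠ 0, so f is not divisible by v and the branch is v² ≈ 2*u**3 to lowest order — this is a cusp.
Classification: cusp.


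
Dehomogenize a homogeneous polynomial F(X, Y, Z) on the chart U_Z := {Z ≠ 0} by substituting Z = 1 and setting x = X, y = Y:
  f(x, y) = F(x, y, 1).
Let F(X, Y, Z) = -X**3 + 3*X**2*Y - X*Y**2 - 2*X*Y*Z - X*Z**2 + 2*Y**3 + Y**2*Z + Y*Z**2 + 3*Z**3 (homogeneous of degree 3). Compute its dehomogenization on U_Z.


f(x, y) = -x**3 + 3*x**2*y - x*y**2 - 2*x*y - x + 2*y**3 + y**2 + y + 3

On U_Z we set Z = 1. Each monomial c·X^i·Y^j·Z^k in F becomes c·x^i·y^j·1^k = c·x^i·y^j.
Substituting Z = 1: F(X, Y, 1) = -x**3 + 3*x**2*y - x*y**2 - 2*x*y - x + 2*y**3 + y**2 + y + 3.
Note: deg(f) ≤ deg(F) = 3; strict inequality happens when F is divisible by Z (lost terms).
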